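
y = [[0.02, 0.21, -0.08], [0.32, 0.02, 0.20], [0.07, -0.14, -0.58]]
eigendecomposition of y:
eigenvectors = [[0.65+0.00j,0.41+0.10j,0.41-0.10j], [(0.76+0j),-0.61-0.13j,-0.61+0.13j], [-0.07+0.00j,0.66+0.00j,(0.66-0j)]]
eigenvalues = [(0.27+0j), (-0.41+0.04j), (-0.41-0.04j)]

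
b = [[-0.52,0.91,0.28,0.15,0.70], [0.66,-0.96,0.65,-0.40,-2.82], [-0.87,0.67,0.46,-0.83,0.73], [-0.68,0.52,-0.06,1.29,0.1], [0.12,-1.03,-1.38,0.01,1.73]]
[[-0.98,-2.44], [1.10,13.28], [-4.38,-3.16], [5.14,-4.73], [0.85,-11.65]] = b @ [[-1.07, 5.34], [-1.31, 3.02], [-0.92, 1.85], [3.98, -1.69], [-0.97, -3.82]]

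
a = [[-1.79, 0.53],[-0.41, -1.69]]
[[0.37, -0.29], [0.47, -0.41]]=a @ [[-0.27, 0.22], [-0.21, 0.19]]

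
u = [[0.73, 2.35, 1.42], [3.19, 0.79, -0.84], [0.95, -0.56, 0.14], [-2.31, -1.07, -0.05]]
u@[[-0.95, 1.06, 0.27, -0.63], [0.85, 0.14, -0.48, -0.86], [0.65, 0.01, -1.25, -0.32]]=[[2.23, 1.12, -2.71, -2.94], [-2.90, 3.48, 1.53, -2.42], [-1.29, 0.93, 0.35, -0.16], [1.25, -2.60, -0.05, 2.39]]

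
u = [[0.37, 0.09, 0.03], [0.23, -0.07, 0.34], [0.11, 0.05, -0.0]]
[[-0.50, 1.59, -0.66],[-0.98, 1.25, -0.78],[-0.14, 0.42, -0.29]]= u@[[-1.13,4.85,-0.27],[-0.22,-2.24,-5.17],[-2.17,-0.06,-3.18]]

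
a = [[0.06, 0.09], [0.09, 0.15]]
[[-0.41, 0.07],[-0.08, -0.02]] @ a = [[-0.02, -0.03], [-0.01, -0.01]]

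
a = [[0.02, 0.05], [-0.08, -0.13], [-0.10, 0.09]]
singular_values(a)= [0.17, 0.13]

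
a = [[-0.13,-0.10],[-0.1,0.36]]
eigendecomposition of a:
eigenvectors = [[-0.98, 0.19], [-0.19, -0.98]]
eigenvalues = [-0.15, 0.38]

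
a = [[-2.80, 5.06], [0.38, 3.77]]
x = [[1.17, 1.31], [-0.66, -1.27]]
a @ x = [[-6.62, -10.09], [-2.04, -4.29]]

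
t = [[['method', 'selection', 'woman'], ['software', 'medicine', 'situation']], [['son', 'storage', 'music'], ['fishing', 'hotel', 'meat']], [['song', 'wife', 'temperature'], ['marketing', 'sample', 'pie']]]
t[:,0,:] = [['method', 'selection', 'woman'], ['son', 'storage', 'music'], ['song', 'wife', 'temperature']]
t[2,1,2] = 'pie'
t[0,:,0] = ['method', 'software']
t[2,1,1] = 'sample'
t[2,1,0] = 'marketing'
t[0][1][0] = 'software'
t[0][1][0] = 'software'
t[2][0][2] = 'temperature'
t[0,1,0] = 'software'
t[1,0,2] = 'music'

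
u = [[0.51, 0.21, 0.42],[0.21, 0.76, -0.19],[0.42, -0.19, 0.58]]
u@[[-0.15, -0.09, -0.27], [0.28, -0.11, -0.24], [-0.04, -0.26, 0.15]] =[[-0.03, -0.18, -0.13],[0.19, -0.05, -0.27],[-0.14, -0.17, 0.02]]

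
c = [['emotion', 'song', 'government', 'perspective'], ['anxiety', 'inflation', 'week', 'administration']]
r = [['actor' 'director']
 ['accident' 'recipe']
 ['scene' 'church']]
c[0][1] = 'song'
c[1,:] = ['anxiety', 'inflation', 'week', 'administration']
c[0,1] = 'song'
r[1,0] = 'accident'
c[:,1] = ['song', 'inflation']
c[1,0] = 'anxiety'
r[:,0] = ['actor', 'accident', 'scene']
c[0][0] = 'emotion'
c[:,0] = ['emotion', 'anxiety']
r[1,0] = 'accident'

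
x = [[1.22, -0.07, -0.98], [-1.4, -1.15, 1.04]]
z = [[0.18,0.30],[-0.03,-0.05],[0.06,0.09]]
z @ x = [[-0.2, -0.36, 0.14],[0.03, 0.06, -0.02],[-0.05, -0.11, 0.03]]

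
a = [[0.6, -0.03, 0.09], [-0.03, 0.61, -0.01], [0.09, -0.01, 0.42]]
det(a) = 0.15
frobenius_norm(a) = 0.96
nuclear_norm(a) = 1.63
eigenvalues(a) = [0.38, 0.66, 0.59]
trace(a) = 1.63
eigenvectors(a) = [[0.38, 0.77, 0.50],[0.01, -0.55, 0.84],[-0.92, 0.32, 0.22]]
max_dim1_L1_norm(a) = 0.72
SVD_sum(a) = [[0.39, -0.28, 0.16], [-0.28, 0.20, -0.11], [0.16, -0.11, 0.07]] + [[0.15, 0.25, 0.06],[0.25, 0.41, 0.11],[0.06, 0.11, 0.03]] + [[0.06,0.00,-0.14], [0.0,0.0,-0.0], [-0.14,-0.00,0.33]]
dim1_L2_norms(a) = [0.61, 0.61, 0.43]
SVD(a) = [[-0.77, -0.50, -0.38], [0.55, -0.84, -0.01], [-0.32, -0.22, 0.92]] @ diag([0.6580109961085087, 0.589290719585361, 0.38269828430613073]) @ [[-0.77, 0.55, -0.32], [-0.5, -0.84, -0.22], [-0.38, -0.01, 0.92]]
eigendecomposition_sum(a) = [[0.06,0.0,-0.14], [0.0,0.0,-0.0], [-0.14,-0.00,0.33]] + [[0.39, -0.28, 0.16], [-0.28, 0.20, -0.11], [0.16, -0.11, 0.07]] + [[0.15, 0.25, 0.06],  [0.25, 0.41, 0.11],  [0.06, 0.11, 0.03]]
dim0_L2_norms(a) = [0.61, 0.61, 0.43]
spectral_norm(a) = 0.66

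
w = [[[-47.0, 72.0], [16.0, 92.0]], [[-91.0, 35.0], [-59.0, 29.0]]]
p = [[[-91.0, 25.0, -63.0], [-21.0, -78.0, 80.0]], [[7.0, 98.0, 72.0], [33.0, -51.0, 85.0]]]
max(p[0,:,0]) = -21.0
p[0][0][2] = -63.0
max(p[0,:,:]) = 80.0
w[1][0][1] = 35.0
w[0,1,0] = 16.0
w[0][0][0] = -47.0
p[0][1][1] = -78.0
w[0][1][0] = 16.0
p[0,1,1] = -78.0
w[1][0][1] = 35.0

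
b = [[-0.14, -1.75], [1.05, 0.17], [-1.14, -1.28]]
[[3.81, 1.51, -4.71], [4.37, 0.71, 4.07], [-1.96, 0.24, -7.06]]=b @ [[4.57,0.83,3.49], [-2.54,-0.93,2.41]]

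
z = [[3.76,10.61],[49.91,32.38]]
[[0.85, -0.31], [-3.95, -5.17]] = z @ [[-0.17, -0.11], [0.14, 0.01]]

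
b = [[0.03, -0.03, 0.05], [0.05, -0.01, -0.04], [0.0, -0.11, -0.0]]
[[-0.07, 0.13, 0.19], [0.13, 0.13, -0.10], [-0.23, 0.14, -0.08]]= b @ [[1.98, 2.58, 1.09], [2.1, -1.23, 0.77], [-1.32, 0.36, 3.61]]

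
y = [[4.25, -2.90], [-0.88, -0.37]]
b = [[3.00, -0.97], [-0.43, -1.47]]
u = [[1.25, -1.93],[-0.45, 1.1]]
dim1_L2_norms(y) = [5.15, 0.95]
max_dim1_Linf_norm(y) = 4.25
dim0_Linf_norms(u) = [1.25, 1.93]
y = u + b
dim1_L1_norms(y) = [7.15, 1.25]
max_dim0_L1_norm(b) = 3.43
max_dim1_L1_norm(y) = 7.15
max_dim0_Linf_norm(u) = 1.93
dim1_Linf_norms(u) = [1.93, 1.1]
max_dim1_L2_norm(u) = 2.3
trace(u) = 2.35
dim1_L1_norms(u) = [3.18, 1.55]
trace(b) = 1.53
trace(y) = 3.88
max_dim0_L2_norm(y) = 4.34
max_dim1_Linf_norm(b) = 3.0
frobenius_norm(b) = 3.51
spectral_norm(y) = 5.17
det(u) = 0.51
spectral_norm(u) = 2.58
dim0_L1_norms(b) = [3.43, 2.44]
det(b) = -4.83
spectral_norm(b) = 3.15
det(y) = -4.12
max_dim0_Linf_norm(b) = 3.0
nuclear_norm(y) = 5.97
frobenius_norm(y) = 5.23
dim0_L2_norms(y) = [4.34, 2.92]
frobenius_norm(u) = 2.59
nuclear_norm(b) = 4.68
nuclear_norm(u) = 2.78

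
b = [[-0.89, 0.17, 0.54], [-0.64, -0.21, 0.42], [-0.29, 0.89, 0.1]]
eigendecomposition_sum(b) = [[-0.52, -0.27, 0.35], [-0.57, -0.30, 0.38], [0.31, 0.16, -0.21]] + [[-0.25,0.31,0.14], [-0.06,0.07,0.03], [-0.42,0.52,0.23]] + [[-0.11, 0.13, 0.05], [-0.01, 0.01, 0.01], [-0.18, 0.21, 0.08]]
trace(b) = -1.00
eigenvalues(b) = [-1.03, 0.05, -0.02]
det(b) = 0.00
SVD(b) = [[-0.77, -0.14, -0.62], [-0.5, -0.47, 0.73], [-0.40, 0.87, 0.29]] @ diag([1.3568888050546521, 0.8875539265044083, 0.0008934561906156819]) @ [[0.83, -0.28, -0.49], [0.2, 0.96, -0.21], [0.53, 0.08, 0.85]]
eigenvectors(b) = [[0.63,-0.51,0.54], [0.68,-0.12,0.06], [-0.38,-0.85,0.84]]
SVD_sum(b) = [[-0.86, 0.29, 0.51], [-0.56, 0.19, 0.33], [-0.44, 0.15, 0.26]] + [[-0.03, -0.12, 0.03], [-0.08, -0.4, 0.09], [0.15, 0.74, -0.16]] + [[-0.0, -0.00, -0.00], [0.00, 0.00, 0.0], [0.00, 0.0, 0.00]]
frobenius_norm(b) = 1.62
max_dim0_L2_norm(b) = 1.13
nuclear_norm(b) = 2.25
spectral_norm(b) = 1.36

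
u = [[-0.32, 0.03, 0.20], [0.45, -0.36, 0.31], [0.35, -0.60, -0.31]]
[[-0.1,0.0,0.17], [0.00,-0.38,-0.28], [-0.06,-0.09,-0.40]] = u@[[0.29,-0.31,-0.41], [0.30,0.23,0.37], [-0.07,-0.52,0.12]]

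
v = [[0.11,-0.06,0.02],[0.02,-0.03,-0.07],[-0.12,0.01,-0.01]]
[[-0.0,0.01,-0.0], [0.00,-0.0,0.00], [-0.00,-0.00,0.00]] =v@[[0.01, 0.02, -0.02], [0.03, -0.07, -0.04], [-0.01, 0.05, -0.02]]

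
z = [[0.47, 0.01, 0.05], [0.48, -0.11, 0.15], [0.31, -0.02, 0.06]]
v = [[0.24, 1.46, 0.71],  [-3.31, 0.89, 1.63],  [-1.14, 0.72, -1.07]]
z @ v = [[0.02, 0.73, 0.3], [0.31, 0.71, 0.00], [0.07, 0.48, 0.12]]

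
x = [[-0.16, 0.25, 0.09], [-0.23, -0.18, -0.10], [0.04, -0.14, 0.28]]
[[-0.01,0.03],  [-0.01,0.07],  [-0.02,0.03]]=x@[[0.07, -0.29], [0.02, -0.09], [-0.06, 0.11]]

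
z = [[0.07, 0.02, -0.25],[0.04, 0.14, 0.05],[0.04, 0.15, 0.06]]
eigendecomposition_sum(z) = [[(0.04+0.09j), 0.01+0.23j, (-0.12-0.01j)],[0.02-0.03j, (0.07-0.06j), (0.02+0.04j)],[0.02-0.04j, 0.07-0.07j, 0.03+0.05j]] + [[0.04-0.09j, (0.01-0.23j), (-0.12+0.01j)], [0.02+0.03j, (0.07+0.06j), (0.02-0.04j)], [0.02+0.04j, 0.07+0.07j, (0.03-0.05j)]] + [[-0.00+0.00j, 0.00+0.00j, -0.00-0.00j],[-0j, -0.00-0.00j, 0j],[-0.00+0.00j, 0j, (-0-0j)]]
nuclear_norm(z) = 0.49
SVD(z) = [[-0.89,  -0.46,  0.02], [0.30,  -0.61,  -0.73], [0.34,  -0.65,  0.68]] @ diag([0.27144982799345396, 0.21334101123940927, 0.0007770493359778841]) @ [[-0.13, 0.28, 0.95], [-0.39, -0.9, 0.21], [-0.91, 0.34, -0.23]]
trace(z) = 0.27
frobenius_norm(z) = 0.35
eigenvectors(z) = [[(-0.86+0j), (-0.86-0j), (0.91+0j)], [(0.2+0.27j), 0.20-0.27j, -0.34+0.00j], [(0.24+0.29j), 0.24-0.29j, 0.23+0.00j]]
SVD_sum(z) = [[0.03,-0.07,-0.23], [-0.01,0.02,0.08], [-0.01,0.03,0.09]] + [[0.04, 0.09, -0.02], [0.05, 0.12, -0.03], [0.05, 0.12, -0.03]] + [[-0.00, 0.00, -0.00], [0.0, -0.00, 0.00], [-0.00, 0.0, -0.0]]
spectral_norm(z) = 0.27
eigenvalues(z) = [(0.14+0.08j), (0.14-0.08j), (-0+0j)]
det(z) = -0.00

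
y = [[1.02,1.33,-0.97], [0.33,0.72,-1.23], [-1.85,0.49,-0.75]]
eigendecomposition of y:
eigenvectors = [[-0.79+0.00j, -0.10+0.19j, (-0.1-0.19j)],[(-0.47+0j), -0.53-0.29j, (-0.53+0.29j)],[0.40+0.00j, -0.77+0.00j, (-0.77-0j)]]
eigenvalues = [(2.31+0j), (-0.66+0.65j), (-0.66-0.65j)]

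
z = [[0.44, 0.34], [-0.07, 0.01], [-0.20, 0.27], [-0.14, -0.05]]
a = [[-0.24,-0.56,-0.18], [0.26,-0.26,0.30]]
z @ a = [[-0.02, -0.33, 0.02], [0.02, 0.04, 0.02], [0.12, 0.04, 0.12], [0.02, 0.09, 0.01]]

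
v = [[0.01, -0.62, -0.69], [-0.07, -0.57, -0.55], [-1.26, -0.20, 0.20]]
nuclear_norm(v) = 2.54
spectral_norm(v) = 1.30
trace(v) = -0.36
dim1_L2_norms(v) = [0.93, 0.8, 1.29]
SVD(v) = [[0.12, -0.75, 0.65], [0.17, -0.63, -0.76], [0.98, 0.20, 0.05]] @ diag([1.296283284235857, 1.2162744179539227, 0.02874347302513819]) @ [[-0.96, -0.28, 0.01], [-0.18, 0.64, 0.74], [-0.22, 0.71, -0.67]]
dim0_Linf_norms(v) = [1.26, 0.62, 0.69]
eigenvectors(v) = [[0.44, -0.59, 0.24], [0.29, -0.54, -0.71], [-0.85, -0.59, 0.66]]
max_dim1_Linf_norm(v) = 1.26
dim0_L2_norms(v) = [1.26, 0.87, 0.9]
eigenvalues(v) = [0.93, -1.25, -0.04]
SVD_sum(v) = [[-0.15, -0.04, 0.00],[-0.21, -0.06, 0.00],[-1.22, -0.36, 0.02]] + [[0.16, -0.59, -0.68],[0.14, -0.49, -0.57],[-0.04, 0.16, 0.18]] + [[-0.00, 0.01, -0.01], [0.00, -0.02, 0.01], [-0.0, 0.0, -0.00]]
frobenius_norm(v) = 1.78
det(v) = 0.05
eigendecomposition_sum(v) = [[0.43, -0.14, -0.31], [0.28, -0.09, -0.20], [-0.83, 0.26, 0.59]] + [[-0.41,-0.49,-0.38], [-0.38,-0.45,-0.35], [-0.41,-0.49,-0.38]] + [[-0.01, 0.01, -0.0], [0.02, -0.03, 0.0], [-0.02, 0.03, -0.0]]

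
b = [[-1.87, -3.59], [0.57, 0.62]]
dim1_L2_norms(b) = [4.05, 0.84]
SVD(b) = [[-0.98, 0.2], [0.20, 0.98]] @ diag([4.128941827772176, 0.21480079812084393]) @ [[0.47, 0.88], [0.88, -0.47]]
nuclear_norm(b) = 4.34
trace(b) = -1.25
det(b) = 0.89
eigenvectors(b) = [[(0.93+0j), (0.93-0j)],[-0.32-0.18j, (-0.32+0.18j)]]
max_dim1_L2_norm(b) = 4.05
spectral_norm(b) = 4.13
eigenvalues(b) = [(-0.62+0.7j), (-0.62-0.7j)]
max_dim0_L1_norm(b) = 4.21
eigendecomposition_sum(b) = [[-0.93-0.20j, (-1.8-1.59j)], [0.28+0.25j, (0.31+0.9j)]] + [[-0.93+0.20j, -1.80+1.59j], [0.28-0.25j, 0.31-0.90j]]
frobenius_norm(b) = 4.13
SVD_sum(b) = [[-1.91,  -3.57],[0.38,  0.72]] + [[0.04, -0.02], [0.19, -0.1]]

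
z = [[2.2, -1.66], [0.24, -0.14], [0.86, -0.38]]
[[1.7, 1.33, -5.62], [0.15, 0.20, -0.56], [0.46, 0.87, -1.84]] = z @ [[0.20, 1.58, -1.55], [-0.76, 1.29, 1.33]]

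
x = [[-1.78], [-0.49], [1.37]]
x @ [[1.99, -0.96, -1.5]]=[[-3.54, 1.71, 2.67], [-0.98, 0.47, 0.74], [2.73, -1.32, -2.06]]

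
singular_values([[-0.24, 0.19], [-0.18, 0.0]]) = [0.34, 0.1]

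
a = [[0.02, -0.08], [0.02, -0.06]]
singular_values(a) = [0.1, 0.0]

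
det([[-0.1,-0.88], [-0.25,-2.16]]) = -0.004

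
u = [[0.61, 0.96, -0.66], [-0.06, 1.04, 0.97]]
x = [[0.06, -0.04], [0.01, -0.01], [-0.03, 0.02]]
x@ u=[[0.04,0.02,-0.08], [0.01,-0.0,-0.02], [-0.02,-0.01,0.04]]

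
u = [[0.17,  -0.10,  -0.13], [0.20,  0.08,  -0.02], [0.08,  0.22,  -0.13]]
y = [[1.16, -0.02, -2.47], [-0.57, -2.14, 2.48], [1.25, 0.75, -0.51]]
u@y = [[0.09, 0.11, -0.60], [0.16, -0.19, -0.29], [-0.20, -0.57, 0.41]]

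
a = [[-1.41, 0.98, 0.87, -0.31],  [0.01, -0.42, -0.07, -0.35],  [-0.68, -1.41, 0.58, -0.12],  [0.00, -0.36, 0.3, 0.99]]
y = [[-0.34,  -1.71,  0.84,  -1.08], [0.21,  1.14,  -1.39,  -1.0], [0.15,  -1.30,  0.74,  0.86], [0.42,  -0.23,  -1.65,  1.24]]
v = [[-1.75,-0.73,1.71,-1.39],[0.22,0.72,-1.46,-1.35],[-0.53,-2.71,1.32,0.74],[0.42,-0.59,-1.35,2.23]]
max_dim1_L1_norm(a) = 3.57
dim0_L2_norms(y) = [0.6, 2.44, 2.43, 2.11]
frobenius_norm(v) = 5.50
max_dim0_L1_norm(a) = 3.17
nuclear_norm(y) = 6.92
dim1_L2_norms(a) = [1.95, 0.55, 1.67, 1.1]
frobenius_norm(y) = 4.08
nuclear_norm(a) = 4.80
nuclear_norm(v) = 9.49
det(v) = 13.35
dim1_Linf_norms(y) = [1.71, 1.39, 1.3, 1.65]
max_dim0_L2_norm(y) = 2.44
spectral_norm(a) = 1.97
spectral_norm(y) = 3.12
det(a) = 0.00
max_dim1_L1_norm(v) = 5.58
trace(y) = 2.78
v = a + y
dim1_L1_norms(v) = [5.58, 3.75, 5.3, 4.59]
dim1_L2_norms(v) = [2.91, 2.13, 3.15, 2.71]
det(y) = 1.86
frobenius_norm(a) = 2.85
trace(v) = 2.52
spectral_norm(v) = 4.00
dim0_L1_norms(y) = [1.12, 4.38, 4.62, 4.18]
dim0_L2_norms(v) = [1.89, 2.96, 2.94, 3.05]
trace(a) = -0.26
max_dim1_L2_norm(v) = 3.15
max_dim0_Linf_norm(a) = 1.41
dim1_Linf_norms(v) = [1.75, 1.46, 2.71, 2.23]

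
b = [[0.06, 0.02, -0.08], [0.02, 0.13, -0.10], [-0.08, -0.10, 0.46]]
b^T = [[0.06,0.02,-0.08], [0.02,0.13,-0.10], [-0.08,-0.1,0.46]]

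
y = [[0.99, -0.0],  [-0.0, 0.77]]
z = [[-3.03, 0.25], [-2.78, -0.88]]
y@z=[[-3.0, 0.25], [-2.14, -0.68]]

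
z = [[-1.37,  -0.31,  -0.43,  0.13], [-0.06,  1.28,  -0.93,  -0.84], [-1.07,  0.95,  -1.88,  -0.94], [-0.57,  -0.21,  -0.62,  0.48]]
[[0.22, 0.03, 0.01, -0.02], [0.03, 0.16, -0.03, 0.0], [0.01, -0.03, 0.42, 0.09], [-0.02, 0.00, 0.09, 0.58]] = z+[[1.59, 0.34, 0.44, -0.15], [0.09, -1.12, 0.9, 0.84], [1.08, -0.98, 2.30, 1.03], [0.55, 0.21, 0.71, 0.10]]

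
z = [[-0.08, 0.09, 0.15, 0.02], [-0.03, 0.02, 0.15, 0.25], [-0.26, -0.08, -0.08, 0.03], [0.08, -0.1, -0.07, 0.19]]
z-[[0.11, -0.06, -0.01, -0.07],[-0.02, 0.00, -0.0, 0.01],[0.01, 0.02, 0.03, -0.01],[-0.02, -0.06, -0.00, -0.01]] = [[-0.19, 0.15, 0.16, 0.09], [-0.01, 0.02, 0.15, 0.24], [-0.27, -0.1, -0.11, 0.04], [0.10, -0.04, -0.07, 0.2]]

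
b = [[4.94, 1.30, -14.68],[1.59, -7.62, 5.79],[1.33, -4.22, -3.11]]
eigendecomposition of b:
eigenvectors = [[-0.98+0.00j, (0.02+0.61j), 0.02-0.61j], [-0.17+0.00j, (0.62+0j), (0.62-0j)], [-0.08+0.00j, 0.29+0.40j, 0.29-0.40j]]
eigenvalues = [(3.97+0j), (-4.88+5.25j), (-4.88-5.25j)]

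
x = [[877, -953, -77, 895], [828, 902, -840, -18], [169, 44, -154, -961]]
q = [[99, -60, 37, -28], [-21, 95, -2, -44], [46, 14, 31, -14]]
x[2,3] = -961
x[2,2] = -154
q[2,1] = 14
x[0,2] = -77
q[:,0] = [99, -21, 46]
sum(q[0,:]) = 48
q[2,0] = 46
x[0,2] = -77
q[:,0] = [99, -21, 46]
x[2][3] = -961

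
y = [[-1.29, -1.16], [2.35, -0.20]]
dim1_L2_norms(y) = [1.73, 2.36]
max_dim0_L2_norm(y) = 2.68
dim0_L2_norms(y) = [2.68, 1.18]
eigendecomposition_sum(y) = [[-0.64+0.65j,  (-0.58-0.28j)],[1.17+0.56j,  -0.10+0.91j]] + [[(-0.64-0.65j), -0.58+0.28j],[(1.17-0.56j), -0.10-0.91j]]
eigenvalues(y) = [(-0.75+1.56j), (-0.75-1.56j)]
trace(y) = -1.49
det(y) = 2.98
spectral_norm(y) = 2.71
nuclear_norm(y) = 3.81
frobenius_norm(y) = 2.93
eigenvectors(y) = [[0.19-0.54j, (0.19+0.54j)], [-0.82+0.00j, (-0.82-0j)]]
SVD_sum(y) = [[-1.45, -0.25], [2.25, 0.39]] + [[0.16, -0.91], [0.10, -0.59]]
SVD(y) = [[-0.54,0.84], [0.84,0.54]] @ diag([2.7134574034392593, 1.0997040145969612]) @ [[0.99, 0.17], [0.17, -0.99]]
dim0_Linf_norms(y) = [2.35, 1.16]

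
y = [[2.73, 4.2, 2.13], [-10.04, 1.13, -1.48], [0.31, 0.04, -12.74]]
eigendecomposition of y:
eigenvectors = [[-0.07-0.54j, -0.07+0.54j, (-0.14+0j)], [(0.84+0j), 0.84-0.00j, (0.01+0j)], [(-0-0.01j), -0.00+0.01j, 0.99+0.00j]]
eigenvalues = [(1.95+6.45j), (1.95-6.45j), (-12.78+0j)]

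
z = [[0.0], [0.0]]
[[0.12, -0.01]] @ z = [[0.00]]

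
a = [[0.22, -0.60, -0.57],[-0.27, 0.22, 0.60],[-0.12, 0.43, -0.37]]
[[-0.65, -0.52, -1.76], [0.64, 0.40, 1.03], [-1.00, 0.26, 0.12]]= a @ [[1.92, -0.89, 1.13],[-0.09, 0.44, 1.90],[1.97, 0.10, 1.53]]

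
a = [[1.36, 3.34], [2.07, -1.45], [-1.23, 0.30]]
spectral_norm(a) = 3.69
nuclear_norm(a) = 6.41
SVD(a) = [[0.96, 0.25], [-0.28, 0.85], [0.02, -0.46]] @ diag([3.6850518790235873, 2.723213662000234]) @ [[0.19, 0.98], [0.98, -0.19]]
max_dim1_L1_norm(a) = 4.7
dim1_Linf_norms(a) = [3.34, 2.07, 1.23]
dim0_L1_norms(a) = [4.66, 5.09]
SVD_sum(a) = [[0.69, 3.47],[-0.20, -1.00],[0.01, 0.05]] + [[0.67, -0.13],[2.27, -0.45],[-1.24, 0.25]]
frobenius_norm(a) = 4.58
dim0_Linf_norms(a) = [2.07, 3.34]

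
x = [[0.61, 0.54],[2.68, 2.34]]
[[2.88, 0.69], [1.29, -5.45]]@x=[[3.61,3.17], [-13.82,-12.06]]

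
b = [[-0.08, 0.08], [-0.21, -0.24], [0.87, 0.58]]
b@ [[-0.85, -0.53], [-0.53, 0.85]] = [[0.03, 0.11],[0.31, -0.09],[-1.05, 0.03]]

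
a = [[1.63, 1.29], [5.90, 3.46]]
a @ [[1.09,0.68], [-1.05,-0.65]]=[[0.42, 0.27], [2.8, 1.76]]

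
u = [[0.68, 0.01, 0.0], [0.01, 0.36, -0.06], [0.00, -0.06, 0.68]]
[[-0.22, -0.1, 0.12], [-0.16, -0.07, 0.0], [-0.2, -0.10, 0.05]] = u @ [[-0.31,-0.15,0.18], [-0.5,-0.22,0.02], [-0.34,-0.16,0.08]]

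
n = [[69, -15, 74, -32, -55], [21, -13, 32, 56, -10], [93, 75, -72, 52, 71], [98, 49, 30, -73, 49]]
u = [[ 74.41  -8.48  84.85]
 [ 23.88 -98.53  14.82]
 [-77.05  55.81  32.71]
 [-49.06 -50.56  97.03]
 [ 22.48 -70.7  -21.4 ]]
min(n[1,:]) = -13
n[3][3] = -73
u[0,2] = 84.85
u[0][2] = 84.85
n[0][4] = -55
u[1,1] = -98.53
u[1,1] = -98.53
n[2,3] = 52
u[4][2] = -21.4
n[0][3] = -32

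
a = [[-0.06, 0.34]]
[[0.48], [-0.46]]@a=[[-0.03, 0.16], [0.03, -0.16]]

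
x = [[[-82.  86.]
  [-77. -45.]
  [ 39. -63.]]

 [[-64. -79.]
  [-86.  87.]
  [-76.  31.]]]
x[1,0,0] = -64.0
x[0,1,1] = -45.0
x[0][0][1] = 86.0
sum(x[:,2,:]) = -69.0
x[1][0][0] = -64.0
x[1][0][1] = -79.0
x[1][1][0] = -86.0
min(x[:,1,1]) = -45.0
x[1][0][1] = -79.0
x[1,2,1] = 31.0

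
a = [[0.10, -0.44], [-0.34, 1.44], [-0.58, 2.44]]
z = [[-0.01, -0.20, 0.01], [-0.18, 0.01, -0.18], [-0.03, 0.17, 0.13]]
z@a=[[0.06, -0.26], [0.08, -0.35], [-0.14, 0.58]]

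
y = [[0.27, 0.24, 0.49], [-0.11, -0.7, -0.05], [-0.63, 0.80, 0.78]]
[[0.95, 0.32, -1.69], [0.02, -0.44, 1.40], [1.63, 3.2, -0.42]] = y @ [[-0.16,  -2.20,  -2.73], [-0.15,  0.87,  -1.48], [2.11,  1.43,  -1.22]]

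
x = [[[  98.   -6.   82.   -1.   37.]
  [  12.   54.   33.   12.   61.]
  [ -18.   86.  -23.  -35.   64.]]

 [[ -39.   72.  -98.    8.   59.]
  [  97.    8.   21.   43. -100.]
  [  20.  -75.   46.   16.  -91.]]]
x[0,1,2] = 33.0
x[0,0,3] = -1.0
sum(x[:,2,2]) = 23.0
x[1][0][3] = 8.0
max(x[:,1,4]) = 61.0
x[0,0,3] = -1.0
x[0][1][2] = 33.0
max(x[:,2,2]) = 46.0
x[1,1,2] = 21.0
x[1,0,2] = -98.0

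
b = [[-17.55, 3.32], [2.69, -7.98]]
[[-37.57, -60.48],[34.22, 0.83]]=b@ [[1.42, 3.66], [-3.81, 1.13]]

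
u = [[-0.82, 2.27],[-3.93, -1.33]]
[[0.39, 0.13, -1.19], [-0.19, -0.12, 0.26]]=u @ [[-0.01, 0.01, 0.10],[0.17, 0.06, -0.49]]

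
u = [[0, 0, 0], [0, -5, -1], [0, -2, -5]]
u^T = [[0, 0, 0], [0, -5, -2], [0, -1, -5]]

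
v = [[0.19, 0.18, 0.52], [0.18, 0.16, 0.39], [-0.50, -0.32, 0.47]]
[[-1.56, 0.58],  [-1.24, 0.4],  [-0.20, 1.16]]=v @ [[-1.17,-0.10], [-0.87,-1.18], [-2.27,1.56]]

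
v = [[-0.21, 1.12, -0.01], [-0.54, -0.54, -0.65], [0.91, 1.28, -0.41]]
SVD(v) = [[0.48,0.57,-0.67],  [-0.35,0.82,0.45],  [0.81,0.02,0.59]] @ diag([1.9413347154244323, 0.8036021780877809, 0.7241153651598027]) @ [[0.42, 0.90, -0.06], [-0.68, 0.28, -0.68], [0.6, -0.33, -0.73]]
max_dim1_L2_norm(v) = 1.62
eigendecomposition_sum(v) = [[(-0.37+0j),  0.15-0.00j,  (0.3-0j)],[0.17-0.00j,  (-0.07+0j),  -0.14+0.00j],[(0.35-0j),  -0.15+0.00j,  (-0.29+0j)]] + [[(0.08+0.33j),0.48+0.22j,(-0.15+0.23j)], [(-0.36+0.09j),-0.23+0.53j,(-0.25-0.17j)], [0.28+0.36j,(0.71-0j),-0.06+0.37j]] + [[0.08-0.33j, (0.48-0.22j), -0.15-0.23j], [-0.36-0.09j, -0.23-0.53j, -0.25+0.17j], [0.28-0.36j, 0.71+0.00j, (-0.06-0.37j)]]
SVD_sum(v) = [[0.39, 0.84, -0.05], [-0.29, -0.62, 0.04], [0.66, 1.42, -0.09]] + [[-0.31, 0.13, -0.31], [-0.45, 0.18, -0.45], [-0.01, 0.0, -0.01]] + [[-0.29, 0.16, 0.35], [0.2, -0.11, -0.24], [0.26, -0.14, -0.31]]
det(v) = -1.13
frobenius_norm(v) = 2.22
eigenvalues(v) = [(-0.73+0j), (-0.22+1.23j), (-0.22-1.23j)]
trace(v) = -1.16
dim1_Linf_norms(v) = [1.12, 0.65, 1.28]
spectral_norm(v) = 1.94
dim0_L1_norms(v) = [1.66, 2.94, 1.07]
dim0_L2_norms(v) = [1.08, 1.78, 0.77]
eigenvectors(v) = [[(-0.68+0j), -0.46-0.21j, -0.46+0.21j], [(0.32+0j), 0.22-0.50j, (0.22+0.5j)], [0.66+0.00j, (-0.67+0j), -0.67-0.00j]]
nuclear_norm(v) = 3.47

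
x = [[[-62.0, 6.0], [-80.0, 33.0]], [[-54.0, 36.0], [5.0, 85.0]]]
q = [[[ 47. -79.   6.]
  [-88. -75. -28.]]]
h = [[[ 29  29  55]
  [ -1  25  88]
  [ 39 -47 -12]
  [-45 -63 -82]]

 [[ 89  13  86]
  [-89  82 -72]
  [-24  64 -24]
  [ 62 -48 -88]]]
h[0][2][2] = -12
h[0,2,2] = -12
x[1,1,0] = 5.0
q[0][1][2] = -28.0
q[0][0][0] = 47.0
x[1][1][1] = 85.0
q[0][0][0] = 47.0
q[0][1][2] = -28.0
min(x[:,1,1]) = 33.0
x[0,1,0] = -80.0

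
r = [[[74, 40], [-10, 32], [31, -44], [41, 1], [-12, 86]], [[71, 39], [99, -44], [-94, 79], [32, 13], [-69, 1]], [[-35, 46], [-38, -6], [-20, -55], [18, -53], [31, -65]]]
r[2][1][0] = -38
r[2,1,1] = -6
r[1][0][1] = 39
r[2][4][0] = 31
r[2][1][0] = -38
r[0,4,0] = -12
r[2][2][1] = -55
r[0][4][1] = 86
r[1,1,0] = 99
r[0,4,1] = 86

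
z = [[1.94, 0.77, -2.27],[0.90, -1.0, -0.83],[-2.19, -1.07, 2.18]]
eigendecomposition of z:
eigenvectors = [[0.67,0.71,-0.04], [0.21,0.08,0.96], [-0.71,0.70,0.28]]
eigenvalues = [4.58, -0.19, -1.27]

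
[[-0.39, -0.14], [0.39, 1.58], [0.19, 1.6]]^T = [[-0.39, 0.39, 0.19],[-0.14, 1.58, 1.6]]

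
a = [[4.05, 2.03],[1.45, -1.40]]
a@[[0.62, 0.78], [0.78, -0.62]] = [[4.09, 1.90], [-0.19, 2.0]]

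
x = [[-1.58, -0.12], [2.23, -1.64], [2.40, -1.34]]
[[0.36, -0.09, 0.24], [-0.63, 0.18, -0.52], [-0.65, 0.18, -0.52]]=x @[[-0.23, 0.06, -0.16],[0.07, -0.03, 0.10]]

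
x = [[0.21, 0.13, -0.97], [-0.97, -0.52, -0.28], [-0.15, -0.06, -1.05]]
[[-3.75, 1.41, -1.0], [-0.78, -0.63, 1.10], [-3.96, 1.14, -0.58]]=x@[[0.78, 1.58, 0.24],[-1.99, -1.07, -2.94],[3.77, -1.25, 0.69]]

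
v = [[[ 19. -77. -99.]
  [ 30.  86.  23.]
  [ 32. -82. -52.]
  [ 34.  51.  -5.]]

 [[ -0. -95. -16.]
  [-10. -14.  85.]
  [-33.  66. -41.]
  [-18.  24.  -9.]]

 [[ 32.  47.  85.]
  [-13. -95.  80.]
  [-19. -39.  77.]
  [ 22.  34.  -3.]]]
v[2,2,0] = -19.0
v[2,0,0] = 32.0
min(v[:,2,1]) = -82.0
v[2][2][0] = -19.0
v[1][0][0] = -0.0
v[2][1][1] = -95.0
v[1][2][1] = 66.0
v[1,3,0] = -18.0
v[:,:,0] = [[19.0, 30.0, 32.0, 34.0], [-0.0, -10.0, -33.0, -18.0], [32.0, -13.0, -19.0, 22.0]]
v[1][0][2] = -16.0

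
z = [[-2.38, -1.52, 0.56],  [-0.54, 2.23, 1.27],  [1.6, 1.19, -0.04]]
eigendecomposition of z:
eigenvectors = [[-0.83, -0.41, -0.25], [-0.21, 0.4, 0.93], [0.51, -0.82, 0.26]]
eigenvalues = [-3.1, 0.19, 2.72]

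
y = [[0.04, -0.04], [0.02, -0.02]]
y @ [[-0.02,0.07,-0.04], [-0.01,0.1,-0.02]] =[[-0.00,-0.00,-0.0],  [-0.0,-0.0,-0.00]]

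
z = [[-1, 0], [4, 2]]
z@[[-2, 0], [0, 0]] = [[2, 0], [-8, 0]]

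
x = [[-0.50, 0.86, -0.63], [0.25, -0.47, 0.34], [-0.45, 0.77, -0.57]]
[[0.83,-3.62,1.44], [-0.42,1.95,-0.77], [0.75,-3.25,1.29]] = x @ [[-1.0, 1.07, -0.46],[-0.36, -2.96, 1.36],[-1.01, 0.86, -0.06]]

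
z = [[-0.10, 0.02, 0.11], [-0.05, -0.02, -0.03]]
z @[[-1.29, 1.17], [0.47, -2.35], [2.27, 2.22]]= [[0.39, 0.08], [-0.01, -0.08]]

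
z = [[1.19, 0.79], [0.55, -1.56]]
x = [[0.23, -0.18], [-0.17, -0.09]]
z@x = [[0.14, -0.29], [0.39, 0.04]]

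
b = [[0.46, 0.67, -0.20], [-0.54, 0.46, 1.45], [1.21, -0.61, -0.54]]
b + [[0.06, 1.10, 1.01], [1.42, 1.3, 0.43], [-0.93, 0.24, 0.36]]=[[0.52, 1.77, 0.81], [0.88, 1.76, 1.88], [0.28, -0.37, -0.18]]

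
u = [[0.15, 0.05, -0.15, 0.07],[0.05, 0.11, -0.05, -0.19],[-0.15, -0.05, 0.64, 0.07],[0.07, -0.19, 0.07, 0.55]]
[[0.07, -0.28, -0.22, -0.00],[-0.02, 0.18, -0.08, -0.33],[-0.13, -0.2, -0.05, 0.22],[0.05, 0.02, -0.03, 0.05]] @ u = [[0.03, -0.02, -0.14, 0.04],[-0.01, 0.09, -0.08, -0.22],[-0.01, -0.07, 0.01, 0.15],[0.02, -0.0, -0.02, 0.03]]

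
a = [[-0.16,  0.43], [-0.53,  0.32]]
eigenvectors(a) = [[-0.34+0.58j, (-0.34-0.58j)], [-0.74+0.00j, (-0.74-0j)]]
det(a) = 0.18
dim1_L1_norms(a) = [0.59, 0.85]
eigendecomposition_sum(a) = [[-0.08+0.23j, 0.22-0.04j], [-0.26+0.05j, (0.16+0.18j)]] + [[-0.08-0.23j, 0.22+0.04j], [(-0.27-0.05j), (0.16-0.18j)]]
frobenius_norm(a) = 0.77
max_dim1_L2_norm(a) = 0.62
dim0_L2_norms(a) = [0.55, 0.54]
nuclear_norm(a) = 0.97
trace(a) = 0.16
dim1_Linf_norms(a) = [0.43, 0.53]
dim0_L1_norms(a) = [0.69, 0.75]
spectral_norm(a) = 0.73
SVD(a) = [[-0.56, -0.83], [-0.83, 0.56]] @ diag([0.7317740158664828, 0.24146798898123223]) @ [[0.72, -0.69], [-0.69, -0.72]]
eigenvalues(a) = [(0.08+0.41j), (0.08-0.41j)]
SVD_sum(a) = [[-0.3, 0.29], [-0.44, 0.42]] + [[0.14, 0.14],[-0.09, -0.10]]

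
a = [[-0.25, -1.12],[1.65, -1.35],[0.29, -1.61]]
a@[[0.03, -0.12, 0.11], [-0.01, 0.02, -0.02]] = [[0.00, 0.01, -0.01], [0.06, -0.22, 0.21], [0.02, -0.07, 0.06]]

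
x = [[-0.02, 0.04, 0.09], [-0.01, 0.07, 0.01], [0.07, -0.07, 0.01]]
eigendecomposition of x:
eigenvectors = [[0.82, 0.7, 0.76], [0.09, 0.04, 0.32], [-0.57, 0.72, 0.56]]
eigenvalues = [-0.08, 0.07, 0.06]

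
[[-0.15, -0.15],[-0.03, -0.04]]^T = [[-0.15, -0.03], [-0.15, -0.04]]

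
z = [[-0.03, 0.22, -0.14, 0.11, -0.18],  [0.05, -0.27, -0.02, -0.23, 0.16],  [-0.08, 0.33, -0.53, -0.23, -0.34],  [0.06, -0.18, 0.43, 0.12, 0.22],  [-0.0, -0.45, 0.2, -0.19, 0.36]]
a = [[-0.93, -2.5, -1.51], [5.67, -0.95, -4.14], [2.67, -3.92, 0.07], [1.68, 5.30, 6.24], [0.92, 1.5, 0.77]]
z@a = [[0.92, 0.73, -0.33],  [-1.87, -0.77, -0.27],  [-0.17, 0.24, -2.98],  [0.48, -0.70, 1.6],  [-2.01, -0.82, 0.97]]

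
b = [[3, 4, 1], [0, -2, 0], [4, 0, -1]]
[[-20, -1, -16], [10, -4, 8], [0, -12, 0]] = b @ [[0, -3, 0], [-5, 2, -4], [0, 0, 0]]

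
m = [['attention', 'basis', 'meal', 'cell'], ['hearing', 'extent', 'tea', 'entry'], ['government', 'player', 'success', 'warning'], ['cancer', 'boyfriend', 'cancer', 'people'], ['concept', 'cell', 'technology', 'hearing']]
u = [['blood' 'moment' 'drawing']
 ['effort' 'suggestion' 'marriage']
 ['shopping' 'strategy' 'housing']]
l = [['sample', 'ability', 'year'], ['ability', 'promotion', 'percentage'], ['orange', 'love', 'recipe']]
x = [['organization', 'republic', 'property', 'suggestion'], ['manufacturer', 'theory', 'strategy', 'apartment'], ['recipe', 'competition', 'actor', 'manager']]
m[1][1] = 'extent'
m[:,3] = ['cell', 'entry', 'warning', 'people', 'hearing']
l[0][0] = 'sample'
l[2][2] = 'recipe'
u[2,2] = 'housing'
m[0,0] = 'attention'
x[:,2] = ['property', 'strategy', 'actor']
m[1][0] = 'hearing'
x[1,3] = 'apartment'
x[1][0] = 'manufacturer'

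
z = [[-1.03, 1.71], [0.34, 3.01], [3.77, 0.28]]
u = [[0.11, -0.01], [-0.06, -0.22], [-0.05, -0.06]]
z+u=[[-0.92, 1.70], [0.28, 2.79], [3.72, 0.22]]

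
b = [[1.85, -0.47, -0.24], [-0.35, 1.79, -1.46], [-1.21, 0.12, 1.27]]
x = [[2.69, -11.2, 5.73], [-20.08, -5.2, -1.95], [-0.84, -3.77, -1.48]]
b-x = [[-0.84, 10.73, -5.97], [19.73, 6.99, 0.49], [-0.37, 3.89, 2.75]]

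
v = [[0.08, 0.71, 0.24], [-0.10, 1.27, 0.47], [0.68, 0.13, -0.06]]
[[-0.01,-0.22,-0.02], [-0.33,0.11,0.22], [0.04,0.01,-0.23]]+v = [[0.07, 0.49, 0.22], [-0.43, 1.38, 0.69], [0.72, 0.14, -0.29]]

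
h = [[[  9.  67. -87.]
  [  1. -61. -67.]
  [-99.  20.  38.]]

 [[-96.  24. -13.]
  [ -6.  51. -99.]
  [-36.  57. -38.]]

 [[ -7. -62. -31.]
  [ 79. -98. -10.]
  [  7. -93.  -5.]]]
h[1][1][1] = 51.0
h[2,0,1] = -62.0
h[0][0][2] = -87.0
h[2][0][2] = -31.0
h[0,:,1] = [67.0, -61.0, 20.0]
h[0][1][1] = -61.0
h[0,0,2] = -87.0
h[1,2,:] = [-36.0, 57.0, -38.0]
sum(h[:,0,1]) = 29.0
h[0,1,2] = -67.0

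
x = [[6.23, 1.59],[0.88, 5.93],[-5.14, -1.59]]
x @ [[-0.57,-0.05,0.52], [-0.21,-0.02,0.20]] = [[-3.88, -0.34, 3.56], [-1.75, -0.16, 1.64], [3.26, 0.29, -2.99]]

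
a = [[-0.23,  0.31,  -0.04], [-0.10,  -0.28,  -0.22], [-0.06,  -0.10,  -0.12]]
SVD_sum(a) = [[-0.04, 0.29, 0.11], [0.05, -0.3, -0.11], [0.02, -0.12, -0.04]] + [[-0.18, 0.03, -0.15], [-0.14, 0.02, -0.11], [-0.09, 0.01, -0.07]] + [[-0.00, -0.00, 0.00],[-0.0, -0.0, 0.00],[0.01, 0.0, -0.01]]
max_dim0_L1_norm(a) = 0.69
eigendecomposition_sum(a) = [[(-0.11+0.14j), 0.16+0.17j, -0.03+0.21j],  [(-0.05-0.1j), (-0.14+0.05j), (-0.11-0.07j)],  [-0.03-0.04j, -0.05+0.03j, -0.05-0.02j]] + [[(-0.11-0.14j),0.16-0.17j,(-0.03-0.21j)], [-0.05+0.10j,(-0.14-0.05j),-0.11+0.07j], [(-0.03+0.04j),(-0.05-0.03j),-0.05+0.02j]] + [[(-0+0j), (-0.01+0j), 0.01-0.00j], [-0.00+0.00j, -0.00+0.00j, 0.01-0.00j], [-0j, 0.01-0.00j, (-0.01+0j)]]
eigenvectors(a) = [[(0.83+0j), 0.83-0.00j, -0.63+0.00j], [(-0.21+0.47j), (-0.21-0.47j), -0.34+0.00j], [-0.04+0.22j, (-0.04-0.22j), 0.70+0.00j]]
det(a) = -0.00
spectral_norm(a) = 0.46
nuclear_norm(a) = 0.79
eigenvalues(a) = [(-0.31+0.17j), (-0.31-0.17j), (-0.02+0j)]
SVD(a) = [[-0.67, -0.74, -0.08], [0.70, -0.58, -0.43], [0.27, -0.34, 0.9]] @ diag([0.46159818349596893, 0.31959174176502736, 0.013719897551286983]) @ [[0.15, -0.93, -0.34], [0.78, -0.11, 0.62], [0.61, 0.36, -0.71]]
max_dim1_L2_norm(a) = 0.39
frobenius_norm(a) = 0.56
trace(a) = -0.63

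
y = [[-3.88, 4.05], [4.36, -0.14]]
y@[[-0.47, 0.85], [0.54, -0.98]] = [[4.01, -7.27], [-2.12, 3.84]]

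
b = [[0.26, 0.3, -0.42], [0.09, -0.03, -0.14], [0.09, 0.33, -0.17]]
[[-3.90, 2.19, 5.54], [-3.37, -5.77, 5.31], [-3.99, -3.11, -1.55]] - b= [[-4.16,1.89,5.96], [-3.46,-5.74,5.45], [-4.08,-3.44,-1.38]]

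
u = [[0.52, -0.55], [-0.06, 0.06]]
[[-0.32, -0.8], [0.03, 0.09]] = u @ [[0.87, -0.81], [1.41, 0.69]]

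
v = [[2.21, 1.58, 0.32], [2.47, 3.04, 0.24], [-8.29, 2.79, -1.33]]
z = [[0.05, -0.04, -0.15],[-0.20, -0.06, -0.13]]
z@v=[[1.26,  -0.46,  0.21], [0.49,  -0.86,  0.09]]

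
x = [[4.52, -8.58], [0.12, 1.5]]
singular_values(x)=[9.78, 0.8]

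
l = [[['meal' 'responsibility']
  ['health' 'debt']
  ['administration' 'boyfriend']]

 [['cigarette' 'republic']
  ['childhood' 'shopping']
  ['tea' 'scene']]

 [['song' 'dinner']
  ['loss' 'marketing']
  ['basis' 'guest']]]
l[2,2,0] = 'basis'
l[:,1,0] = ['health', 'childhood', 'loss']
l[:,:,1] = [['responsibility', 'debt', 'boyfriend'], ['republic', 'shopping', 'scene'], ['dinner', 'marketing', 'guest']]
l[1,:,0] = ['cigarette', 'childhood', 'tea']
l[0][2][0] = 'administration'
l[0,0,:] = ['meal', 'responsibility']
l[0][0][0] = 'meal'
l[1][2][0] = 'tea'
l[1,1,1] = 'shopping'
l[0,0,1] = 'responsibility'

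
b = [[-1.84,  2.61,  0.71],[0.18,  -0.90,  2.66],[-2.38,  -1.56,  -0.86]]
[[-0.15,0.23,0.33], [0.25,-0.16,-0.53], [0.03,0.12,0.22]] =b @ [[0.01, -0.07, -0.1], [-0.07, 0.05, 0.10], [0.07, -0.04, -0.16]]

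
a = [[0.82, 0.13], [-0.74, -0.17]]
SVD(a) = [[-0.74, 0.67], [0.67, 0.74]] @ diag([1.1244215946765699, 0.03841975305750518]) @ [[-0.98, -0.19],  [0.19, -0.98]]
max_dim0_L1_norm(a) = 1.56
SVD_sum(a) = [[0.82, 0.16], [-0.75, -0.14]] + [[0.0, -0.03], [0.01, -0.03]]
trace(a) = 0.65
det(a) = -0.04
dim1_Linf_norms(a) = [0.82, 0.74]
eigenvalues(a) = [0.71, -0.06]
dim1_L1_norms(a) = [0.95, 0.91]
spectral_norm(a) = 1.12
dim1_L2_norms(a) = [0.83, 0.76]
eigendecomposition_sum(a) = [[0.81,0.12], [-0.68,-0.1]] + [[0.01, 0.01], [-0.06, -0.07]]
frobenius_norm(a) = 1.13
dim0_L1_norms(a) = [1.56, 0.3]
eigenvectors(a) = [[0.77, -0.15], [-0.64, 0.99]]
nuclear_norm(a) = 1.16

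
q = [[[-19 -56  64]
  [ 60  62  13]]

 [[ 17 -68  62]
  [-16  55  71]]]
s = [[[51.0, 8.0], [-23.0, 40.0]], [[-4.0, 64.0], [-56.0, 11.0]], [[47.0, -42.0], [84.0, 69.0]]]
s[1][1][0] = -56.0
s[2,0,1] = -42.0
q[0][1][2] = 13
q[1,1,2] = 71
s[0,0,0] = 51.0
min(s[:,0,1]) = -42.0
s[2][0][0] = 47.0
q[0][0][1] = -56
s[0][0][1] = 8.0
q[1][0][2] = 62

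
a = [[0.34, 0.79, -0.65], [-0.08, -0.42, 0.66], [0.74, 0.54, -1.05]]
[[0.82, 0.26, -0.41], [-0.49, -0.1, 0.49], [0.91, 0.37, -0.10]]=a @ [[0.36,0.37,1.01], [0.65,0.17,-0.50], [-0.28,0.0,0.55]]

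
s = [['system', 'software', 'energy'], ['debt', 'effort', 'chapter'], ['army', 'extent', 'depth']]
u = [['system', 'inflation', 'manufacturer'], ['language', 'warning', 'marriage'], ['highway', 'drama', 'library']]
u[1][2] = 'marriage'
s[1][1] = 'effort'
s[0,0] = 'system'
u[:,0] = ['system', 'language', 'highway']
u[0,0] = 'system'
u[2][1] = 'drama'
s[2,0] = 'army'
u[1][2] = 'marriage'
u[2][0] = 'highway'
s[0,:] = ['system', 'software', 'energy']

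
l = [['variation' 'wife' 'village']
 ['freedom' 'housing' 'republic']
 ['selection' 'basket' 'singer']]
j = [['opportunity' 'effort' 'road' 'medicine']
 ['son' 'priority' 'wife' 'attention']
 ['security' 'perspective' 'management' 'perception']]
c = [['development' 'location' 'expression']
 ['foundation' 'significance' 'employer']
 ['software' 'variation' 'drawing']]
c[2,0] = 'software'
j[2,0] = 'security'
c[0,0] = 'development'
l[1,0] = 'freedom'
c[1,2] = 'employer'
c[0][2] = 'expression'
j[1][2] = 'wife'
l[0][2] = 'village'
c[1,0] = 'foundation'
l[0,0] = 'variation'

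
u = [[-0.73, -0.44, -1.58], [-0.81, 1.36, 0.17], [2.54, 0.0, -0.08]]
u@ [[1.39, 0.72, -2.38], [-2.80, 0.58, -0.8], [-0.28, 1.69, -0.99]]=[[0.66, -3.45, 3.65],[-4.98, 0.49, 0.67],[3.55, 1.69, -5.97]]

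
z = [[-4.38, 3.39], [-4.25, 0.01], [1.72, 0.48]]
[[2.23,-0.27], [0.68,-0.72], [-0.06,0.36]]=z @[[-0.16,0.17], [0.45,0.14]]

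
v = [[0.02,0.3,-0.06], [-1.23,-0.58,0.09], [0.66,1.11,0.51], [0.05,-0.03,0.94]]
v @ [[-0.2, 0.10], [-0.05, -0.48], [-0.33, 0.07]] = [[0.0,-0.15], [0.25,0.16], [-0.36,-0.43], [-0.32,0.09]]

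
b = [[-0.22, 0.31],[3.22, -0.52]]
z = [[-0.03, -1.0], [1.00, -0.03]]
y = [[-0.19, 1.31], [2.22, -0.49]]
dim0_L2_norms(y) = [2.23, 1.4]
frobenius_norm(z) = 1.41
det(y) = -2.82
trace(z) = -0.06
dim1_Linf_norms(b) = [0.31, 3.22]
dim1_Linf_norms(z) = [1.0, 1.0]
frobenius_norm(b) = 3.28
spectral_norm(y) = 2.34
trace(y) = -0.68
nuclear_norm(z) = 2.00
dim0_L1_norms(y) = [2.41, 1.8]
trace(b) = -0.74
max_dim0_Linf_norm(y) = 2.22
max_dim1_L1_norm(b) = 3.74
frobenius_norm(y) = 2.63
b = y + z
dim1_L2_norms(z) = [1.0, 1.0]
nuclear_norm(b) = 3.54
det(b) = -0.88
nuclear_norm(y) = 3.54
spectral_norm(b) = 3.27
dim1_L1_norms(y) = [1.5, 2.71]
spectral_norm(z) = 1.00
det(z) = 1.00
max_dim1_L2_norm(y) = 2.27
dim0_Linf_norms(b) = [3.22, 0.52]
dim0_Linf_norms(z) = [1.0, 1.0]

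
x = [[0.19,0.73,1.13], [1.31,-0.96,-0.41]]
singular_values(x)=[1.83, 1.14]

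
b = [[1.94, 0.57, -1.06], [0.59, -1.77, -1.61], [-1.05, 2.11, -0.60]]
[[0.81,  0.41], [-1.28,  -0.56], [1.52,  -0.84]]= b@[[0.17, 0.50], [0.8, 0.00], [-0.02, 0.53]]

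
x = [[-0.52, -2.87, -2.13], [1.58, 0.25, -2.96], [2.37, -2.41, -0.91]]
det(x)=29.208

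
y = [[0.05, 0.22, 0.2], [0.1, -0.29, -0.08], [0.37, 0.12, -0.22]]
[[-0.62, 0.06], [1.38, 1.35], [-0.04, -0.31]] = y @ [[2.04, 3.45], [-4.38, -4.73], [1.21, 4.62]]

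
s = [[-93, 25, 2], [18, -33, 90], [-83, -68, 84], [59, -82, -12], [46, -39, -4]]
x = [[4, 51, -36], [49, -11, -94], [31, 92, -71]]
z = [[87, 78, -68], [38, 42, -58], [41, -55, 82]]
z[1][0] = 38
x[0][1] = 51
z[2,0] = 41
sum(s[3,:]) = -35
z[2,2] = 82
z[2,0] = 41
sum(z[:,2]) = -44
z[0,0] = 87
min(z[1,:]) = -58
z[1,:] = [38, 42, -58]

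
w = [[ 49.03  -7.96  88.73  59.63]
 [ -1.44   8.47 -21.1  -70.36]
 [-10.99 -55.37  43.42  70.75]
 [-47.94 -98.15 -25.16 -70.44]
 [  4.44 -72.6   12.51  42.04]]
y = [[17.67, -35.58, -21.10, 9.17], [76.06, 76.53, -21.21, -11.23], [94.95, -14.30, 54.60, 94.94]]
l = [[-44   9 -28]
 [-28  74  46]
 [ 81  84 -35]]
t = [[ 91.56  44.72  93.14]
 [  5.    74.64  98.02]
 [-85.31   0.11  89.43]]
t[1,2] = 98.02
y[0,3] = 9.17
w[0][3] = 59.63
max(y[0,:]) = 17.67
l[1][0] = -28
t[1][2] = 98.02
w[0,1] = -7.96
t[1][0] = 5.0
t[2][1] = 0.11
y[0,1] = -35.58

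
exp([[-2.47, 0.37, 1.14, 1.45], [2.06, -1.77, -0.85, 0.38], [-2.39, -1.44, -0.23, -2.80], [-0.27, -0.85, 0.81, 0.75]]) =[[-0.26, -0.15, 0.23, -0.49],[-0.0, -0.09, 0.32, 0.79],[0.38, 0.69, -0.68, -2.48],[-0.8, -0.59, 0.41, -0.09]]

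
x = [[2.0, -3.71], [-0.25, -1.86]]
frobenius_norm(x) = 4.61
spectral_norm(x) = 4.50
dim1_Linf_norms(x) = [3.71, 1.86]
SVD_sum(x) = [[1.66, -3.86],[0.64, -1.48]] + [[0.34, 0.15], [-0.89, -0.38]]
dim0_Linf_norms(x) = [2.0, 3.71]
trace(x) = 0.14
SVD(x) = [[0.93, 0.36],[0.36, -0.93]] @ diag([4.496429168151471, 1.0335979565559654]) @ [[0.40,-0.92], [0.92,0.40]]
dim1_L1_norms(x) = [5.71, 2.11]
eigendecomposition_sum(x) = [[2.11,  -1.92], [-0.13,  0.12]] + [[-0.11, -1.79], [-0.12, -1.98]]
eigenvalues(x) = [2.23, -2.09]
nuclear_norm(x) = 5.53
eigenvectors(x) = [[1.00, 0.67], [-0.06, 0.74]]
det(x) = -4.65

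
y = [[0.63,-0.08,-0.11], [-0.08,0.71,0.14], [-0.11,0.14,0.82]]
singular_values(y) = [0.97, 0.61, 0.58]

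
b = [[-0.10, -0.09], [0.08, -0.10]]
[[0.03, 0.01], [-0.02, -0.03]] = b @ [[-0.27, -0.24], [-0.03, 0.12]]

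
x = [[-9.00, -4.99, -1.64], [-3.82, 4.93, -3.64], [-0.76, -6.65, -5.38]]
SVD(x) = [[-0.82, -0.27, -0.5], [-0.08, -0.81, 0.58], [-0.56, 0.51, 0.65]] @ diag([11.982146944915998, 7.997003125007886, 5.1920319345179635]) @ [[0.68, 0.62, 0.39],[0.65, -0.76, 0.08],[0.35, 0.2, -0.92]]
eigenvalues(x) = [7.69, -11.52, -5.62]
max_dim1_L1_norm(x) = 15.63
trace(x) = -9.45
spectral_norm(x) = 11.98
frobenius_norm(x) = 15.31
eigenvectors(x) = [[-0.22, 0.86, -0.54], [0.87, 0.29, 0.09], [-0.43, 0.42, 0.84]]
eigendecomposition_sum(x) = [[0.36, -1.63, 0.41], [-1.42, 6.52, -1.64], [0.7, -3.22, 0.81]] + [[-7.80, -4.22, -4.59],[-2.67, -1.44, -1.57],[-3.86, -2.09, -2.27]] + [[-1.55, 0.87, 2.54],[0.26, -0.15, -0.43],[2.39, -1.34, -3.92]]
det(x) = 497.51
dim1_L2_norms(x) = [10.42, 7.22, 8.59]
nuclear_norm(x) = 25.17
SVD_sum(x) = [[-6.68,  -6.14,  -3.84],[-0.64,  -0.58,  -0.36],[-4.58,  -4.21,  -2.63]] + [[-1.42, 1.66, -0.18], [-4.22, 4.92, -0.53], [2.66, -3.10, 0.33]] + [[-0.89, -0.51, 2.38],[1.03, 0.59, -2.75],[1.16, 0.66, -3.08]]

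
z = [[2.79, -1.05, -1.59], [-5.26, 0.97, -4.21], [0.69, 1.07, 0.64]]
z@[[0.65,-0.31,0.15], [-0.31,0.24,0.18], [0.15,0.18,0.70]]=[[1.90,-1.40,-0.88], [-4.35,1.11,-3.56], [0.21,0.16,0.74]]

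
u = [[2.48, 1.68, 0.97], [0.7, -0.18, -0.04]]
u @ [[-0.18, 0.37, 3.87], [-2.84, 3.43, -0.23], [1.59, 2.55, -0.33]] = [[-3.68, 9.15, 8.89], [0.32, -0.46, 2.76]]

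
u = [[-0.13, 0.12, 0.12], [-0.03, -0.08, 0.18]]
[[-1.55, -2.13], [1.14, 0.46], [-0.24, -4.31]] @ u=[[0.27,-0.02,-0.57], [-0.16,0.10,0.22], [0.16,0.32,-0.80]]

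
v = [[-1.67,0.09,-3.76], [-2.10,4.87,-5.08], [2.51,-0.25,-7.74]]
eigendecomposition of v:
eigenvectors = [[-0.02, -0.76, 0.63], [-1.00, -0.45, 0.44], [0.02, -0.47, 0.64]]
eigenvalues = [4.9, -3.97, -5.47]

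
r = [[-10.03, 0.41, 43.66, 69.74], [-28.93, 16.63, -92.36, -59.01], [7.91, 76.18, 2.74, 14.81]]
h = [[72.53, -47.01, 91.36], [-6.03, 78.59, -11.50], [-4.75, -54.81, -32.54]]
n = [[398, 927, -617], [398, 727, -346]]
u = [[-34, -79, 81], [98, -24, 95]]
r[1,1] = 16.63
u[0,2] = 81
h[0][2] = 91.36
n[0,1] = 927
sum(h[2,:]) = -92.1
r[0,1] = 0.41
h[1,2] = -11.5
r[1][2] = -92.36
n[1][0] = 398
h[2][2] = -32.54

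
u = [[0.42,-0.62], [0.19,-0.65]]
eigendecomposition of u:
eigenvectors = [[0.98,  0.55], [0.2,  0.84]]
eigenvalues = [0.3, -0.53]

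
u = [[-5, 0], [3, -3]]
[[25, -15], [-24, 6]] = u@[[-5, 3], [3, 1]]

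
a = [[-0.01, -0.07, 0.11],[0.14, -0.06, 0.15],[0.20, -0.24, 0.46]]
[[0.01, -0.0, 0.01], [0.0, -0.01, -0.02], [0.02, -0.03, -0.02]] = a @ [[0.0, -0.05, -0.20], [-0.15, 0.01, 0.04], [-0.03, -0.03, 0.07]]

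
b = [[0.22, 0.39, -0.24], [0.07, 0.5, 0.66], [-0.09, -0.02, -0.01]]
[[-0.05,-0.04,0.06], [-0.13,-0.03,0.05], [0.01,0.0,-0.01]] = b @ [[-0.05, -0.03, 0.05], [-0.15, -0.07, 0.11], [-0.08, 0.01, -0.01]]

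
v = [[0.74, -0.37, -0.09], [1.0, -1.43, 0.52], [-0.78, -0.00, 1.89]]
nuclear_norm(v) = 4.29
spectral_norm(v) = 2.08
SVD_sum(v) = [[0.22, -0.04, -0.41], [0.08, -0.01, -0.14], [-0.97, 0.19, 1.77]] + [[0.35, -0.48, 0.24], [0.99, -1.35, 0.69], [0.16, -0.22, 0.11]] + [[0.16, 0.16, 0.07], [-0.06, -0.06, -0.03], [0.03, 0.03, 0.01]]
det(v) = -1.05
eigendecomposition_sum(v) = [[0.15, -0.26, 0.05], [0.81, -1.38, 0.25], [0.04, -0.07, 0.01]] + [[0.47,  -0.09,  0.06], [0.32,  -0.06,  0.04], [0.25,  -0.05,  0.03]] + [[0.12, -0.01, -0.2],[-0.13, 0.01, 0.22],[-1.07, 0.12, 1.84]]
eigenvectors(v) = [[-0.19,-0.75,-0.11], [-0.98,-0.52,0.12], [-0.05,-0.41,0.99]]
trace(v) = 1.20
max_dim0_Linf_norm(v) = 1.89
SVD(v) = [[-0.22, 0.33, -0.92], [-0.08, 0.93, 0.36], [0.97, 0.15, -0.18]] @ diag([2.0826548126185367, 1.9451840290246016, 0.25924510545903356]) @ [[-0.48, 0.09, 0.87],[0.55, -0.75, 0.38],[-0.69, -0.66, -0.31]]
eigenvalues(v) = [-1.21, 0.44, 1.98]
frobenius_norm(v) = 2.86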